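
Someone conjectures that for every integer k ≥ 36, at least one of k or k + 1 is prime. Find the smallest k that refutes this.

For k = 36, 37 the conclusion holds.
k = 38: 38 = 2 × 19; 39 = 3 × 13 — both composite.

k = 38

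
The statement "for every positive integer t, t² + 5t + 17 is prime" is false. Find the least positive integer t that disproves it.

t = 8

Check each positive integer t in order until t² + 5t + 17 is not prime.
t = 1: t² + 5t + 17 = 23, prime.
t = 2: t² + 5t + 17 = 31, prime.
t = 3: t² + 5t + 17 = 41, prime.
t = 4: t² + 5t + 17 = 53, prime.
t = 5: t² + 5t + 17 = 67, prime.
t = 6: t² + 5t + 17 = 83, prime.
t = 7: t² + 5t + 17 = 101, prime.
t = 8: t² + 5t + 17 = 121 = 11 × 11, composite.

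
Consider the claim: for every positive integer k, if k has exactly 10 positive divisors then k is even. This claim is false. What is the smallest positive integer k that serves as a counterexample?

We need the least positive integer k for which k has exactly 10 positive divisors but k is odd.
The first 9 eligible values, up to k = 368, all satisfy the conclusion.
k = 405: divisors of 405: 10 divisors; 405 is odd.
So k = 405 is the smallest counterexample.

k = 405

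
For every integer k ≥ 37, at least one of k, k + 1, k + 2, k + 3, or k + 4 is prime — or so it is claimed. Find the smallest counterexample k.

k = 48

A counterexample is any integer k ≥ 37 such that k, k + 1, k + 2, k + 3, k + 4 are all composite; we check each in order.
For k = 37, 38, 39, 40, …, 45, 46, 47 the conclusion holds.
k = 48: 48 = 2 × 24; 49 = 7 × 7; 50 = 2 × 25; 51 = 3 × 17; 52 = 2 × 26 — all composite.
So k = 48 is the smallest counterexample.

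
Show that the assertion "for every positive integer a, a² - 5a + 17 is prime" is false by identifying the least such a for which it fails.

We need the least positive integer a for which a² - 5a + 17 is not prime.
For a = 1, 2, 3, 4, …, 10, 11, 12 the conclusion holds.
a = 13: a² - 5a + 17 = 121 = 11 × 11, composite.

a = 13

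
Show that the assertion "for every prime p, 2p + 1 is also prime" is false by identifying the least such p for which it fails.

We need the least prime p for which 2p + 1 is not prime.
For p = 2, 3, 5 the conclusion holds.
p = 7: 2p + 1 = 15 = 3 × 5, not prime.
So p = 7 is the smallest counterexample.

p = 7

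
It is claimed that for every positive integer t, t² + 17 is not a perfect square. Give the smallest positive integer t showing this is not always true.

Check each positive integer t in order until t² + 17 is a perfect square.
The first 7 eligible values, up to t = 7, all satisfy the conclusion.
t = 8: 8² + 17 = 81 = 9², a perfect square.
Hence t = 8 is a counterexample.

t = 8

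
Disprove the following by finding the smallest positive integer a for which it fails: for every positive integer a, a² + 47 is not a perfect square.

a = 23

The first 22 eligible values, up to a = 22, all satisfy the conclusion.
a = 23: 23² + 47 = 576 = 24², a perfect square.
Thus a = 23 disproves the claim, and no smaller a works.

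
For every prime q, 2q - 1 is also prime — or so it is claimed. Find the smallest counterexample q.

A counterexample is any prime q such that 2q - 1 is not prime; we check each in order.
For q = 2, 3 the conclusion holds.
q = 5: 2q - 1 = 9 = 3 × 3, not prime.
Thus q = 5 disproves the claim, and no smaller q works.

q = 5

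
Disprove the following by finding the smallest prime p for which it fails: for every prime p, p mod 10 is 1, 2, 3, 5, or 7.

p = 19

Check each prime p in order until the claim fails.
p = 2: 2 mod 10 = 2.
p = 3: 3 mod 10 = 3.
p = 5: 5 mod 10 = 5.
p = 7: 7 mod 10 = 7.
p = 11: 11 mod 10 = 1.
p = 13: 13 mod 10 = 3.
p = 17: 17 mod 10 = 7.
p = 19: 19 mod 10 = 9 — not in {1, 2, 3, 5, 7}.
So p = 19 is the smallest counterexample.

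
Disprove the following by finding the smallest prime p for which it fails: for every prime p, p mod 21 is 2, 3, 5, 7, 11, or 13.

p = 17

We need the least prime p for which the claim fails.
For p = 2, 3, 5, 7, 11, 13 the conclusion holds.
p = 17: 17 mod 21 = 17 — not in {2, 3, 5, 7, 11, 13}.
So p = 17 is the smallest counterexample.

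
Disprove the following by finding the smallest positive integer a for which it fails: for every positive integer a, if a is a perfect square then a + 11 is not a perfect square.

a = 25

We need the least positive integer a for which a is a perfect square but a + 11 is a perfect square.
For a = 1, 4, 9, 16 the conclusion holds.
a = 25: 25 = 5² and 25 + 11 = 36 = 6².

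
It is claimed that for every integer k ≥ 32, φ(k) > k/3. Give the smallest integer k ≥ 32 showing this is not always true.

k = 36

Check each integer k ≥ 32 in order until the claim fails.
For k = 32, 33, 34, 35 the conclusion holds.
k = 36: φ(36) = 12 and 36/3 = 12, so φ(36) ≤ 36/3.
So k = 36 is the smallest counterexample.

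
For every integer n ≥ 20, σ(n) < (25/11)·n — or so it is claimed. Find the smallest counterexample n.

n = 24

n = 20: σ(20) = 42; 42 < 500/11.
n = 21: σ(21) = 32; 32 < 525/11.
n = 22: σ(22) = 36; 36 < 50.
n = 23: σ(23) = 24; 24 < 575/11.
n = 24: σ(24) = 60; 60 ≥ 600/11.
Thus n = 24 disproves the claim, and no smaller n works.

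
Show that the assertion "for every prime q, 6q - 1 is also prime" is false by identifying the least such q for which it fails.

Check each prime q in order until 6q - 1 is not prime.
For q = 2, 3, 5, 7 the conclusion holds.
q = 11: 6q - 1 = 65 = 5 × 13, not prime.

q = 11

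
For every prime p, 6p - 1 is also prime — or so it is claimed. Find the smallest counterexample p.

p = 2: 6p - 1 = 11, prime.
p = 3: 6p - 1 = 17, prime.
p = 5: 6p - 1 = 29, prime.
p = 7: 6p - 1 = 41, prime.
p = 11: 6p - 1 = 65 = 5 × 13, not prime.
Thus p = 11 disproves the claim, and no smaller p works.

p = 11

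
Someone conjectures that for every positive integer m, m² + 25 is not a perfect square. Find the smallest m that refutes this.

The first 11 eligible values, up to m = 11, all satisfy the conclusion.
m = 12: 12² + 25 = 169 = 13², a perfect square.
Thus m = 12 disproves the claim, and no smaller m works.

m = 12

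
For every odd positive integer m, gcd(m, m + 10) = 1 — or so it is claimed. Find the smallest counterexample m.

m = 1: gcd(1, 11) = 1.
m = 3: gcd(3, 13) = 1.
m = 5: gcd(5, 15) = 5.
Hence m = 5 is a counterexample.

m = 5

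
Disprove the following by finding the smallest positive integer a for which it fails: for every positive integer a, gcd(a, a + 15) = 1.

a = 3

a = 1: gcd(1, 16) = 1.
a = 2: gcd(2, 17) = 1.
a = 3: gcd(3, 18) = 3.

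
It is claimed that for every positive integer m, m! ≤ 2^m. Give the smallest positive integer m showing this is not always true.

m = 1: m! = 1 and 2^m = 2, so 1 ≤ 2.
m = 2: m! = 2 and 2^m = 4, so 2 ≤ 4.
m = 3: m! = 6 and 2^m = 8, so 6 ≤ 8.
m = 4: m! = 24 and 2^m = 16, so 24 > 16.

m = 4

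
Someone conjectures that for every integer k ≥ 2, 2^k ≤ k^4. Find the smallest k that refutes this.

k = 17

We need the least integer k ≥ 2 for which 2^k > k^4.
For k = 2, 3, 4, 5, …, 14, 15, 16 the conclusion holds.
k = 17: 2^k = 131072 and k^4 = 83521, so 131072 > 83521.
Thus k = 17 disproves the claim, and no smaller k works.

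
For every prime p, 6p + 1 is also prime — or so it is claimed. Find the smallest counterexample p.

p = 19

A counterexample is any prime p such that 6p + 1 is not prime; we check each in order.
For p = 2, 3, 5, 7, 11, 13, 17 the conclusion holds.
p = 19: 6p + 1 = 115 = 5 × 23, not prime.
So p = 19 is the smallest counterexample.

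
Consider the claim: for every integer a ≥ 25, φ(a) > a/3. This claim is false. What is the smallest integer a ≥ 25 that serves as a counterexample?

a = 30

The first 5 eligible values, up to a = 29, all satisfy the conclusion.
a = 30: φ(30) = 8 and 30/3 = 10, so φ(30) ≤ 30/3.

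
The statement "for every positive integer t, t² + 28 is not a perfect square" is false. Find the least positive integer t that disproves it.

t = 6

Check each positive integer t in order until t² + 28 is a perfect square.
t = 1: 1² + 28 = 29, not a perfect square.
t = 2: 2² + 28 = 32, not a perfect square.
t = 3: 3² + 28 = 37, not a perfect square.
t = 4: 4² + 28 = 44, not a perfect square.
t = 5: 5² + 28 = 53, not a perfect square.
t = 6: 6² + 28 = 64 = 8², a perfect square.
Hence t = 6 is a counterexample.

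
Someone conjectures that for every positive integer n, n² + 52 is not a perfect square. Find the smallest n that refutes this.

n = 12

A counterexample is any positive integer n such that n² + 52 is a perfect square; we check each in order.
The first 11 eligible values, up to n = 11, all satisfy the conclusion.
n = 12: 12² + 52 = 196 = 14², a perfect square.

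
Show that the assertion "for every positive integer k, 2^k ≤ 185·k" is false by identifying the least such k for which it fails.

k = 11

For k = 1, 2, 3, 4, 5, 6, 7, 8, 9, 10 the conclusion holds.
k = 11: 2^k = 2048 and 185·k = 2035, so 2048 > 2035.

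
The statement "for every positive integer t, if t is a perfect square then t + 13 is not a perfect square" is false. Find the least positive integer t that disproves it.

t = 36

A counterexample is any positive integer t such that t is a perfect square but t + 13 is a perfect square; we check each in order.
The first 5 eligible values, up to t = 25, all satisfy the conclusion.
t = 36: 36 = 6² and 36 + 13 = 49 = 7².
Hence t = 36 is a counterexample.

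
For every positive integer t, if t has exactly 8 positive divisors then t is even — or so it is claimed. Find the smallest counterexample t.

t = 105

A counterexample is any positive integer t such that t has exactly 8 positive divisors but t is odd; we check each in order.
For t = 24, 30, 40, 42, …, 88, 102, 104 the conclusion holds.
t = 105: divisors of 105: 1, 3, 5, 7, 15, 21, 35, 105; 105 is odd.
So t = 105 is the smallest counterexample.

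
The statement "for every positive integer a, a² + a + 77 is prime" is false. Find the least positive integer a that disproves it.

A counterexample is any positive integer a such that a² + a + 77 is not prime; we check each in order.
The first 5 eligible values, up to a = 5, all satisfy the conclusion.
a = 6: a² + a + 77 = 119 = 7 × 17, composite.

a = 6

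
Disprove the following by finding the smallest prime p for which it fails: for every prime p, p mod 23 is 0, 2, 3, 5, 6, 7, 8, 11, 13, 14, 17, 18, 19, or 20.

p = 47

A counterexample is any prime p such that the claim fails; we check each in order.
For p = 2, 3, 5, 7, …, 37, 41, 43 the conclusion holds.
p = 47: 47 mod 23 = 1 — not in {0, 2, 3, 5, 6, 7, 8, 11, 13, 14, 17, 18, 19, 20}.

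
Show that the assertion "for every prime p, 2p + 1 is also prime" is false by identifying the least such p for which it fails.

Check each prime p in order until 2p + 1 is not prime.
For p = 2, 3, 5 the conclusion holds.
p = 7: 2p + 1 = 15 = 3 × 5, not prime.

p = 7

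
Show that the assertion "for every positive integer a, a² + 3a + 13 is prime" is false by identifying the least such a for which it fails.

A counterexample is any positive integer a such that a² + 3a + 13 is not prime; we check each in order.
a = 1: a² + 3a + 13 = 17, prime.
a = 2: a² + 3a + 13 = 23, prime.
a = 3: a² + 3a + 13 = 31, prime.
a = 4: a² + 3a + 13 = 41, prime.
a = 5: a² + 3a + 13 = 53, prime.
a = 6: a² + 3a + 13 = 67, prime.
a = 7: a² + 3a + 13 = 83, prime.
a = 8: a² + 3a + 13 = 101, prime.
a = 9: a² + 3a + 13 = 121 = 11 × 11, composite.
Hence a = 9 is a counterexample.

a = 9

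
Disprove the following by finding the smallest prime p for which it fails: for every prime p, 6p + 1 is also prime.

p = 19

Check each prime p in order until 6p + 1 is not prime.
The first 7 eligible values, up to p = 17, all satisfy the conclusion.
p = 19: 6p + 1 = 115 = 5 × 23, not prime.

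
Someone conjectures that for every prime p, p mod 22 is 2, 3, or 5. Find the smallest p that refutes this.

Check each prime p in order until the claim fails.
p = 2: 2 mod 22 = 2.
p = 3: 3 mod 22 = 3.
p = 5: 5 mod 22 = 5.
p = 7: 7 mod 22 = 7 — not in {2, 3, 5}.

p = 7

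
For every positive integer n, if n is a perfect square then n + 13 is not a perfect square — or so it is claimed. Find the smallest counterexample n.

n = 36

Check each positive integer n in order until n is a perfect square but n + 13 is a perfect square.
The first 5 eligible values, up to n = 25, all satisfy the conclusion.
n = 36: 36 = 6² and 36 + 13 = 49 = 7².
Thus n = 36 disproves the claim, and no smaller n works.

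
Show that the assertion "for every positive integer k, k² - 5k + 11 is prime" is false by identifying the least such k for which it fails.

We need the least positive integer k for which k² - 5k + 11 is not prime.
For k = 1, 2, 3, 4, 5, 6 the conclusion holds.
k = 7: k² - 5k + 11 = 25 = 5 × 5, composite.

k = 7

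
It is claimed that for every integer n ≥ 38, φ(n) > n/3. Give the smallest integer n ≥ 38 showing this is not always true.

A counterexample is any integer n ≥ 38 such that the claim fails; we check each in order.
For n = 38, 39, 40, 41 the conclusion holds.
n = 42: φ(42) = 12 and 42/3 = 14, so φ(42) ≤ 42/3.
Hence n = 42 is a counterexample.

n = 42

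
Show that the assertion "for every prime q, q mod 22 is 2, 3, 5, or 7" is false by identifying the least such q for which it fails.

We need the least prime q for which the claim fails.
The first 4 eligible values, up to q = 7, all satisfy the conclusion.
q = 11: 11 mod 22 = 11 — not in {2, 3, 5, 7}.

q = 11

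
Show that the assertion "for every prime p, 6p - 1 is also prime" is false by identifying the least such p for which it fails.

p = 11

We need the least prime p for which 6p - 1 is not prime.
The first 4 eligible values, up to p = 7, all satisfy the conclusion.
p = 11: 6p - 1 = 65 = 5 × 13, not prime.
Hence p = 11 is a counterexample.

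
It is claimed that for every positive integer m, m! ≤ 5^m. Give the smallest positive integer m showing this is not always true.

m = 12

A counterexample is any positive integer m such that m! > 5^m; we check each in order.
The first 11 eligible values, up to m = 11, all satisfy the conclusion.
m = 12: m! = 479001600 and 5^m = 244140625, so 479001600 > 244140625.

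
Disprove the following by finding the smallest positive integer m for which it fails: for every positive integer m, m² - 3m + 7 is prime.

A counterexample is any positive integer m such that m² - 3m + 7 is not prime; we check each in order.
The first 5 eligible values, up to m = 5, all satisfy the conclusion.
m = 6: m² - 3m + 7 = 25 = 5 × 5, composite.

m = 6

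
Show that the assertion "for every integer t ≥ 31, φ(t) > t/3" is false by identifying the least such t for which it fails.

t = 36

A counterexample is any integer t ≥ 31 such that the claim fails; we check each in order.
t = 31: φ(31) = 30 and 31/3 = 31/3, so φ(31) > 31/3.
t = 32: φ(32) = 16 and 32/3 = 32/3, so φ(32) > 32/3.
t = 33: φ(33) = 20 and 33/3 = 11, so φ(33) > 33/3.
t = 34: φ(34) = 16 and 34/3 = 34/3, so φ(34) > 34/3.
t = 35: φ(35) = 24 and 35/3 = 35/3, so φ(35) > 35/3.
t = 36: φ(36) = 12 and 36/3 = 12, so φ(36) ≤ 36/3.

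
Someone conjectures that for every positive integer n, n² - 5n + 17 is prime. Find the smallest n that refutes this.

A counterexample is any positive integer n such that n² - 5n + 17 is not prime; we check each in order.
For n = 1, 2, 3, 4, …, 10, 11, 12 the conclusion holds.
n = 13: n² - 5n + 17 = 121 = 11 × 11, composite.

n = 13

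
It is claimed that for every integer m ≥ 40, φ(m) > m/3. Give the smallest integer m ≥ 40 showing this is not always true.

m = 42

Check each integer m ≥ 40 in order until the claim fails.
For m = 40, 41 the conclusion holds.
m = 42: φ(42) = 12 and 42/3 = 14, so φ(42) ≤ 42/3.
Hence m = 42 is a counterexample.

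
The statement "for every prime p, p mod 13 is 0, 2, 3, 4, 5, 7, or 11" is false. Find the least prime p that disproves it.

p = 19

p = 2: 2 mod 13 = 2.
p = 3: 3 mod 13 = 3.
p = 5: 5 mod 13 = 5.
p = 7: 7 mod 13 = 7.
p = 11: 11 mod 13 = 11.
p = 13: 13 mod 13 = 0.
p = 17: 17 mod 13 = 4.
p = 19: 19 mod 13 = 6 — not in {0, 2, 3, 4, 5, 7, 11}.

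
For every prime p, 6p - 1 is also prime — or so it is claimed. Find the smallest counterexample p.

p = 11

A counterexample is any prime p such that 6p - 1 is not prime; we check each in order.
The first 4 eligible values, up to p = 7, all satisfy the conclusion.
p = 11: 6p - 1 = 65 = 5 × 13, not prime.
Hence p = 11 is a counterexample.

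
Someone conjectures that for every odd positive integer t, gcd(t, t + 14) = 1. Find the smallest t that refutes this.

t = 7

t = 1: gcd(1, 15) = 1.
t = 3: gcd(3, 17) = 1.
t = 5: gcd(5, 19) = 1.
t = 7: gcd(7, 21) = 7.
Thus t = 7 disproves the claim, and no smaller t works.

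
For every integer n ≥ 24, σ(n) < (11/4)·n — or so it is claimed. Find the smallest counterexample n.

n = 60

The first 36 eligible values, up to n = 59, all satisfy the conclusion.
n = 60: σ(60) = 168; 168 ≥ 165.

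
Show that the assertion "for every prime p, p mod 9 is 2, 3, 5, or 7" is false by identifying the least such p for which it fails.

For p = 2, 3, 5, 7, 11 the conclusion holds.
p = 13: 13 mod 9 = 4 — not in {2, 3, 5, 7}.
Thus p = 13 disproves the claim, and no smaller p works.

p = 13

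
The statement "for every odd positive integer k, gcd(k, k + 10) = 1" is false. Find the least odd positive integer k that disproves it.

k = 5

k = 1: gcd(1, 11) = 1.
k = 3: gcd(3, 13) = 1.
k = 5: gcd(5, 15) = 5.
So k = 5 is the smallest counterexample.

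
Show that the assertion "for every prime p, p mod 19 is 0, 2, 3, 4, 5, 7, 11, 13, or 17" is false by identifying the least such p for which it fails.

Check each prime p in order until the claim fails.
For p = 2, 3, 5, 7, 11, 13, 17, 19, 23 the conclusion holds.
p = 29: 29 mod 19 = 10 — not in {0, 2, 3, 4, 5, 7, 11, 13, 17}.

p = 29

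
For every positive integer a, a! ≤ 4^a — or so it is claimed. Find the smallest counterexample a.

Check each positive integer a in order until a! > 4^a.
For a = 1, 2, 3, 4, 5, 6, 7, 8 the conclusion holds.
a = 9: a! = 362880 and 4^a = 262144, so 362880 > 262144.
So a = 9 is the smallest counterexample.

a = 9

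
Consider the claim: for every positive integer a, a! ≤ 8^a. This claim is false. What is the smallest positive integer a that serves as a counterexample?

A counterexample is any positive integer a such that a! > 8^a; we check each in order.
For a = 1, 2, 3, 4, …, 17, 18, 19 the conclusion holds.
a = 20: a! = 2432902008176640000 and 8^a = 1152921504606846976, so 2432902008176640000 > 1152921504606846976.

a = 20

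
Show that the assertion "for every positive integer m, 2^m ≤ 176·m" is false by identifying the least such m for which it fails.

Check each positive integer m in order until 2^m > 176·m.
For m = 1, 2, 3, 4, 5, 6, 7, 8, 9, 10 the conclusion holds.
m = 11: 2^m = 2048 and 176·m = 1936, so 2048 > 1936.

m = 11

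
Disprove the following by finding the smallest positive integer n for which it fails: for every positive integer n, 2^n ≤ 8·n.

n = 6

We need the least positive integer n for which 2^n > 8·n.
n = 1: 2^n = 2 and 8·n = 8, so 2 ≤ 8.
n = 2: 2^n = 4 and 8·n = 16, so 4 ≤ 16.
n = 3: 2^n = 8 and 8·n = 24, so 8 ≤ 24.
n = 4: 2^n = 16 and 8·n = 32, so 16 ≤ 32.
n = 5: 2^n = 32 and 8·n = 40, so 32 ≤ 40.
n = 6: 2^n = 64 and 8·n = 48, so 64 > 48.
Hence n = 6 is a counterexample.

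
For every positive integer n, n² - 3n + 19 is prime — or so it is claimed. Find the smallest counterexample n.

n = 18

Check each positive integer n in order until n² - 3n + 19 is not prime.
For n = 1, 2, 3, 4, …, 15, 16, 17 the conclusion holds.
n = 18: n² - 3n + 19 = 289 = 17 × 17, composite.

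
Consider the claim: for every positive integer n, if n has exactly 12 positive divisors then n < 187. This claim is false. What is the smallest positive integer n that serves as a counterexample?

For n = 60, 72, 84, 90, …, 150, 156, 160 the conclusion holds.
n = 198: τ(198) = 12; 198 ≥ 187.
Thus n = 198 disproves the claim, and no smaller n works.

n = 198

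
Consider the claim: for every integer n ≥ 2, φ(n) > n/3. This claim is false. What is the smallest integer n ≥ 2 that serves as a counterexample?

The first 4 eligible values, up to n = 5, all satisfy the conclusion.
n = 6: φ(6) = 2 and 6/3 = 2, so φ(6) ≤ 6/3.

n = 6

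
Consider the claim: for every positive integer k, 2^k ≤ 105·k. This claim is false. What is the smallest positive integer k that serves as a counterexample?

k = 11

A counterexample is any positive integer k such that 2^k > 105·k; we check each in order.
For k = 1, 2, 3, 4, 5, 6, 7, 8, 9, 10 the conclusion holds.
k = 11: 2^k = 2048 and 105·k = 1155, so 2048 > 1155.
Thus k = 11 disproves the claim, and no smaller k works.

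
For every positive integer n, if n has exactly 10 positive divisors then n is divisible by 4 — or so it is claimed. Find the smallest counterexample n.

n = 162

We need the least positive integer n for which n has exactly 10 positive divisors but n is not divisible by 4.
n = 48: τ(48) = 10; 48 mod 4 = 0.
n = 80: τ(80) = 10; 80 mod 4 = 0.
n = 112: τ(112) = 10; 112 mod 4 = 0.
n = 162: τ(162) = 10; 162 mod 4 = 2.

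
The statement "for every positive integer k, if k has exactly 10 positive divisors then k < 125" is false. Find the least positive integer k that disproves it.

k = 48: τ(48) = 10; 48 < 125.
k = 80: τ(80) = 10; 80 < 125.
k = 112: τ(112) = 10; 112 < 125.
k = 162: τ(162) = 10; 162 ≥ 125.

k = 162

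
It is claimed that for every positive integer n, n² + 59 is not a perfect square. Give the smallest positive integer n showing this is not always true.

n = 29

Check each positive integer n in order until n² + 59 is a perfect square.
For n = 1, 2, 3, 4, …, 26, 27, 28 the conclusion holds.
n = 29: 29² + 59 = 900 = 30², a perfect square.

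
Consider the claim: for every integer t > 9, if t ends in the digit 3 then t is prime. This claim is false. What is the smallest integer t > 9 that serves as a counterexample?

For t = 13, 23 the conclusion holds.
t = 33: 33 ends in 3; 33 = 3 × 11, composite.
Thus t = 33 disproves the claim, and no smaller t works.

t = 33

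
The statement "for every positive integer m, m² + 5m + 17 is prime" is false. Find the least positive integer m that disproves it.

For m = 1, 2, 3, 4, 5, 6, 7 the conclusion holds.
m = 8: m² + 5m + 17 = 121 = 11 × 11, composite.

m = 8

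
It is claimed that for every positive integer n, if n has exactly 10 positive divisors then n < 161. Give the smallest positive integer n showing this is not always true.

For n = 48, 80, 112 the conclusion holds.
n = 162: τ(162) = 10; 162 ≥ 161.
So n = 162 is the smallest counterexample.

n = 162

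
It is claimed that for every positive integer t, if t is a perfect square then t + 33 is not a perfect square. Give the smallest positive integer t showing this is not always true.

For t = 1, 4, 9 the conclusion holds.
t = 16: 16 = 4² and 16 + 33 = 49 = 7².
So t = 16 is the smallest counterexample.

t = 16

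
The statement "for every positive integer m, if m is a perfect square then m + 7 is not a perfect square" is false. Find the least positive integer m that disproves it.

m = 9

A counterexample is any positive integer m such that m is a perfect square but m + 7 is a perfect square; we check each in order.
For m = 1, 4 the conclusion holds.
m = 9: 9 = 3² and 9 + 7 = 16 = 4².
Thus m = 9 disproves the claim, and no smaller m works.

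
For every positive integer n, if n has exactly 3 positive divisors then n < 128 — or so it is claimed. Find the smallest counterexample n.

The first 5 eligible values, up to n = 121, all satisfy the conclusion.
n = 169: τ(169) = 3; 169 ≥ 128.
Thus n = 169 disproves the claim, and no smaller n works.

n = 169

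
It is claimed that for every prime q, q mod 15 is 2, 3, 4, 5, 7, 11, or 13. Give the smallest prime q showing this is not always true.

A counterexample is any prime q such that the claim fails; we check each in order.
The first 8 eligible values, up to q = 19, all satisfy the conclusion.
q = 23: 23 mod 15 = 8 — not in {2, 3, 4, 5, 7, 11, 13}.

q = 23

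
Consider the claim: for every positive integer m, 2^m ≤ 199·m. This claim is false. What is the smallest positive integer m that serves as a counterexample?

A counterexample is any positive integer m such that 2^m > 199·m; we check each in order.
The first 11 eligible values, up to m = 11, all satisfy the conclusion.
m = 12: 2^m = 4096 and 199·m = 2388, so 4096 > 2388.
Thus m = 12 disproves the claim, and no smaller m works.

m = 12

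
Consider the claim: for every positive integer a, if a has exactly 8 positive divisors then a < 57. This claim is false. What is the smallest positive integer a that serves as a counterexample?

a = 66

A counterexample is any positive integer a such that a has exactly 8 positive divisors but the claim fails; we check each in order.
a = 24: τ(24) = 8; 24 < 57.
a = 30: τ(30) = 8; 30 < 57.
a = 40: τ(40) = 8; 40 < 57.
a = 42: τ(42) = 8; 42 < 57.
a = 54: τ(54) = 8; 54 < 57.
a = 56: τ(56) = 8; 56 < 57.
a = 66: τ(66) = 8; 66 ≥ 57.
Hence a = 66 is a counterexample.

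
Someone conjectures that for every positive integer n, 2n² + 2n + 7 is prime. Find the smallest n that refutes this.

n = 6

The first 5 eligible values, up to n = 5, all satisfy the conclusion.
n = 6: 2n² + 2n + 7 = 91 = 7 × 13, composite.
So n = 6 is the smallest counterexample.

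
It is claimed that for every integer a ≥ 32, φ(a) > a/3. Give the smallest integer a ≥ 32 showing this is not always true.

a = 36

We need the least integer a ≥ 32 for which the claim fails.
The first 4 eligible values, up to a = 35, all satisfy the conclusion.
a = 36: φ(36) = 12 and 36/3 = 12, so φ(36) ≤ 36/3.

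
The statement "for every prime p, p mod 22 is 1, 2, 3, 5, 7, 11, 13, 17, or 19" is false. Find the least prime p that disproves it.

p = 31

A counterexample is any prime p such that the claim fails; we check each in order.
The first 10 eligible values, up to p = 29, all satisfy the conclusion.
p = 31: 31 mod 22 = 9 — not in {1, 2, 3, 5, 7, 11, 13, 17, 19}.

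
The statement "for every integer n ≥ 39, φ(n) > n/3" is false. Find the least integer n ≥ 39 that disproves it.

We need the least integer n ≥ 39 for which the claim fails.
For n = 39, 40, 41 the conclusion holds.
n = 42: φ(42) = 12 and 42/3 = 14, so φ(42) ≤ 42/3.

n = 42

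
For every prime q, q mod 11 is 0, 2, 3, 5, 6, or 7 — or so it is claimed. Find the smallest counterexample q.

The first 7 eligible values, up to q = 17, all satisfy the conclusion.
q = 19: 19 mod 11 = 8 — not in {0, 2, 3, 5, 6, 7}.

q = 19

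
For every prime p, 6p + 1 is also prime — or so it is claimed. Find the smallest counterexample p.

Check each prime p in order until 6p + 1 is not prime.
The first 7 eligible values, up to p = 17, all satisfy the conclusion.
p = 19: 6p + 1 = 115 = 5 × 23, not prime.
So p = 19 is the smallest counterexample.

p = 19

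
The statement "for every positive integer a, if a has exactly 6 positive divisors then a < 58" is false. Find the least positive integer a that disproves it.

We need the least positive integer a for which a has exactly 6 positive divisors but the claim fails.
For a = 12, 18, 20, 28, 32, 44, 45, 50, 52 the conclusion holds.
a = 63: τ(63) = 6; 63 ≥ 58.
Thus a = 63 disproves the claim, and no smaller a works.

a = 63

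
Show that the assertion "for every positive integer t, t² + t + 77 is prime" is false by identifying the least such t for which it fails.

t = 6

We need the least positive integer t for which t² + t + 77 is not prime.
t = 1: t² + t + 77 = 79, prime.
t = 2: t² + t + 77 = 83, prime.
t = 3: t² + t + 77 = 89, prime.
t = 4: t² + t + 77 = 97, prime.
t = 5: t² + t + 77 = 107, prime.
t = 6: t² + t + 77 = 119 = 7 × 17, composite.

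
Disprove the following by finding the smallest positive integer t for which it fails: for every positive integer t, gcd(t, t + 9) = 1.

t = 3

Check each positive integer t in order until gcd(t, t + 9) > 1.
For t = 1, 2 the conclusion holds.
t = 3: gcd(3, 12) = 3.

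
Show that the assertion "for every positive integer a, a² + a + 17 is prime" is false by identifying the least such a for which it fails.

a = 16

The first 15 eligible values, up to a = 15, all satisfy the conclusion.
a = 16: a² + a + 17 = 289 = 17 × 17, composite.
Hence a = 16 is a counterexample.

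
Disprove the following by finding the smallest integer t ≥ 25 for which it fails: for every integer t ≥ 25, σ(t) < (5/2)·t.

The first 11 eligible values, up to t = 35, all satisfy the conclusion.
t = 36: σ(36) = 91; 91 ≥ 90.
Thus t = 36 disproves the claim, and no smaller t works.

t = 36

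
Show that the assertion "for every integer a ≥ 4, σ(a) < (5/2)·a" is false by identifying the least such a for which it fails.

a = 24

We need the least integer a ≥ 4 for which the claim fails.
For a = 4, 5, 6, 7, …, 21, 22, 23 the conclusion holds.
a = 24: σ(24) = 60; 60 ≥ 60.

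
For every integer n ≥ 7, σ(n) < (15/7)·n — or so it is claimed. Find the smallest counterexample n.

A counterexample is any integer n ≥ 7 such that the claim fails; we check each in order.
For n = 7, 8, 9, 10, 11 the conclusion holds.
n = 12: σ(12) = 28; 28 ≥ 180/7.

n = 12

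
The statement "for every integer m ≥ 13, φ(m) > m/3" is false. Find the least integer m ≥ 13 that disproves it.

A counterexample is any integer m ≥ 13 such that the claim fails; we check each in order.
For m = 13, 14, 15, 16, 17 the conclusion holds.
m = 18: φ(18) = 6 and 18/3 = 6, so φ(18) ≤ 18/3.

m = 18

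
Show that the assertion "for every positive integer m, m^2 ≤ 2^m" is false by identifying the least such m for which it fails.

m = 1: m^2 = 1 and 2^m = 2, so 1 ≤ 2.
m = 2: m^2 = 4 and 2^m = 4, so 4 ≤ 4.
m = 3: m^2 = 9 and 2^m = 8, so 9 > 8.
Hence m = 3 is a counterexample.

m = 3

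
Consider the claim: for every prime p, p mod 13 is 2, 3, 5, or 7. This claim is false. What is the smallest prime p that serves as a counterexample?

The first 4 eligible values, up to p = 7, all satisfy the conclusion.
p = 11: 11 mod 13 = 11 — not in {2, 3, 5, 7}.
Thus p = 11 disproves the claim, and no smaller p works.

p = 11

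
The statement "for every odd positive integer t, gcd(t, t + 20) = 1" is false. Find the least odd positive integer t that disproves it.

We need the least odd positive integer t for which gcd(t, t + 20) > 1.
For t = 1, 3 the conclusion holds.
t = 5: gcd(5, 25) = 5.
Thus t = 5 disproves the claim, and no smaller t works.

t = 5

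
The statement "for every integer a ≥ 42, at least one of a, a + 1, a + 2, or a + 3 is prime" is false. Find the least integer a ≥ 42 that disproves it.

a = 48

a = 42: 43 is prime.
a = 43: 43 is prime.
a = 44: 47 is prime.
a = 45: 47 is prime.
a = 46: 47 is prime.
a = 47: 47 is prime.
a = 48: 48 = 2 × 24; 49 = 7 × 7; 50 = 2 × 25; 51 = 3 × 17 — all composite.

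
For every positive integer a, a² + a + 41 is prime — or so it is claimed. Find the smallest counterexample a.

We need the least positive integer a for which a² + a + 41 is not prime.
For a = 1, 2, 3, 4, …, 37, 38, 39 the conclusion holds.
a = 40: a² + a + 41 = 1681 = 41 × 41, composite.

a = 40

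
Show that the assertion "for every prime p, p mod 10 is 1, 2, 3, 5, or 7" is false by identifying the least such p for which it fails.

p = 19

p = 2: 2 mod 10 = 2.
p = 3: 3 mod 10 = 3.
p = 5: 5 mod 10 = 5.
p = 7: 7 mod 10 = 7.
p = 11: 11 mod 10 = 1.
p = 13: 13 mod 10 = 3.
p = 17: 17 mod 10 = 7.
p = 19: 19 mod 10 = 9 — not in {1, 2, 3, 5, 7}.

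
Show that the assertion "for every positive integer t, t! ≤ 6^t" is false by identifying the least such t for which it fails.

t = 14

The first 13 eligible values, up to t = 13, all satisfy the conclusion.
t = 14: t! = 87178291200 and 6^t = 78364164096, so 87178291200 > 78364164096.
Hence t = 14 is a counterexample.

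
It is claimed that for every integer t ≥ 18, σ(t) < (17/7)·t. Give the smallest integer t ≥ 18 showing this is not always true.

Check each integer t ≥ 18 in order until the claim fails.
t = 18: σ(18) = 39; 39 < 306/7.
t = 19: σ(19) = 20; 20 < 323/7.
t = 20: σ(20) = 42; 42 < 340/7.
t = 21: σ(21) = 32; 32 < 51.
t = 22: σ(22) = 36; 36 < 374/7.
t = 23: σ(23) = 24; 24 < 391/7.
t = 24: σ(24) = 60; 60 ≥ 408/7.

t = 24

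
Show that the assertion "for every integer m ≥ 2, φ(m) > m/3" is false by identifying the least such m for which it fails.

m = 6

A counterexample is any integer m ≥ 2 such that the claim fails; we check each in order.
m = 2: φ(2) = 1 and 2/3 = 2/3, so φ(2) > 2/3.
m = 3: φ(3) = 2 and 3/3 = 1, so φ(3) > 3/3.
m = 4: φ(4) = 2 and 4/3 = 4/3, so φ(4) > 4/3.
m = 5: φ(5) = 4 and 5/3 = 5/3, so φ(5) > 5/3.
m = 6: φ(6) = 2 and 6/3 = 2, so φ(6) ≤ 6/3.
Thus m = 6 disproves the claim, and no smaller m works.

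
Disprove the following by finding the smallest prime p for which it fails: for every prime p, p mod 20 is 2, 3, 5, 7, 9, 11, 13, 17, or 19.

A counterexample is any prime p such that the claim fails; we check each in order.
For p = 2, 3, 5, 7, …, 29, 31, 37 the conclusion holds.
p = 41: 41 mod 20 = 1 — not in {2, 3, 5, 7, 9, 11, 13, 17, 19}.
Hence p = 41 is a counterexample.

p = 41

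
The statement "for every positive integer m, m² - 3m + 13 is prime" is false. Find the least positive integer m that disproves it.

m = 12

Check each positive integer m in order until m² - 3m + 13 is not prime.
The first 11 eligible values, up to m = 11, all satisfy the conclusion.
m = 12: m² - 3m + 13 = 121 = 11 × 11, composite.
Hence m = 12 is a counterexample.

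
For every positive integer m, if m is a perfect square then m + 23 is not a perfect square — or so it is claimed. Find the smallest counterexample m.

m = 121

Check each positive integer m in order until m is a perfect square but m + 23 is a perfect square.
The first 10 eligible values, up to m = 100, all satisfy the conclusion.
m = 121: 121 = 11² and 121 + 23 = 144 = 12².
So m = 121 is the smallest counterexample.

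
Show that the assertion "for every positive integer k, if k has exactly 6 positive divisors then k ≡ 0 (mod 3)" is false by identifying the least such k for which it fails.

A counterexample is any positive integer k such that k has exactly 6 positive divisors but the claim fails; we check each in order.
For k = 12, 18 the conclusion holds.
k = 20: τ(20) = 6; 20 ≡ 2 (mod 3).
So k = 20 is the smallest counterexample.

k = 20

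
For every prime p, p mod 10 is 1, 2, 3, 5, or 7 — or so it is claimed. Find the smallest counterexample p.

p = 19

We need the least prime p for which the claim fails.
The first 7 eligible values, up to p = 17, all satisfy the conclusion.
p = 19: 19 mod 10 = 9 — not in {1, 2, 3, 5, 7}.
Thus p = 19 disproves the claim, and no smaller p works.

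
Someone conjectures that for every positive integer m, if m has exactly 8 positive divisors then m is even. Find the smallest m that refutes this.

Check each positive integer m in order until m has exactly 8 positive divisors but m is odd.
For m = 24, 30, 40, 42, …, 88, 102, 104 the conclusion holds.
m = 105: divisors of 105: 1, 3, 5, 7, 15, 21, 35, 105; 105 is odd.
So m = 105 is the smallest counterexample.

m = 105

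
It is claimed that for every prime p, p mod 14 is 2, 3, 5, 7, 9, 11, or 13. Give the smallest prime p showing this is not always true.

p = 29

Check each prime p in order until the claim fails.
For p = 2, 3, 5, 7, 11, 13, 17, 19, 23 the conclusion holds.
p = 29: 29 mod 14 = 1 — not in {2, 3, 5, 7, 9, 11, 13}.
Hence p = 29 is a counterexample.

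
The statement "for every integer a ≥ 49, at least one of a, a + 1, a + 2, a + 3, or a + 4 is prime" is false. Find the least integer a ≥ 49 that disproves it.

The first 5 eligible values, up to a = 53, all satisfy the conclusion.
a = 54: 54 = 2 × 27; 55 = 5 × 11; 56 = 2 × 28; 57 = 3 × 19; 58 = 2 × 29 — all composite.
Thus a = 54 disproves the claim, and no smaller a works.

a = 54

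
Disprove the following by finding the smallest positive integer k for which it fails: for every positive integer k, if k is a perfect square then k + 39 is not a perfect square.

We need the least positive integer k for which k is a perfect square but k + 39 is a perfect square.
For k = 1, 4, 9, 16 the conclusion holds.
k = 25: 25 = 5² and 25 + 39 = 64 = 8².

k = 25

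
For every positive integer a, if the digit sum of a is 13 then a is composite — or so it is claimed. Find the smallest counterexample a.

A counterexample is any positive integer a such that the digit sum of a is 13 but a is prime; we check each in order.
For a = 49, 58 the conclusion holds.
a = 67: digit sum 13; 67 is prime, not composite.

a = 67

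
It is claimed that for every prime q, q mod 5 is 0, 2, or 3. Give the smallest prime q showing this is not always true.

q = 11

We need the least prime q for which the claim fails.
The first 4 eligible values, up to q = 7, all satisfy the conclusion.
q = 11: 11 mod 5 = 1 — not in {0, 2, 3}.
So q = 11 is the smallest counterexample.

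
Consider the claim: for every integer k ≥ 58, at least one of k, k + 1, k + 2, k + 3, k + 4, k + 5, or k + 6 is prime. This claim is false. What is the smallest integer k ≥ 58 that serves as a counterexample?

Check each integer k ≥ 58 in order until k, k + 1, k + 2, k + 3, k + 4, k + 5, k + 6 are all composite.
For k = 58, 59, 60, 61, …, 87, 88, 89 the conclusion holds.
k = 90: 90 = 2 × 45; 91 = 7 × 13; 92 = 2 × 46; 93 = 3 × 31; 94 = 2 × 47; 95 = 5 × 19; 96 = 2 × 48 — all composite.
So k = 90 is the smallest counterexample.

k = 90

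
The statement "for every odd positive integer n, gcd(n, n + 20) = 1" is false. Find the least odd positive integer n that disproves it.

n = 5

n = 1: gcd(1, 21) = 1.
n = 3: gcd(3, 23) = 1.
n = 5: gcd(5, 25) = 5.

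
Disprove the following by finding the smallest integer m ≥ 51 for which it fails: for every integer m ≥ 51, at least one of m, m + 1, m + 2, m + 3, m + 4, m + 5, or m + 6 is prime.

A counterexample is any integer m ≥ 51 such that m, m + 1, m + 2, m + 3, m + 4, m + 5, m + 6 are all composite; we check each in order.
The first 39 eligible values, up to m = 89, all satisfy the conclusion.
m = 90: 90 = 2 × 45; 91 = 7 × 13; 92 = 2 × 46; 93 = 3 × 31; 94 = 2 × 47; 95 = 5 × 19; 96 = 2 × 48 — all composite.

m = 90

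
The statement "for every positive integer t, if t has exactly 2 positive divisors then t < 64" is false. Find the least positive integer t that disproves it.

t = 67

For t = 2, 3, 5, 7, …, 53, 59, 61 the conclusion holds.
t = 67: τ(67) = 2; 67 ≥ 64.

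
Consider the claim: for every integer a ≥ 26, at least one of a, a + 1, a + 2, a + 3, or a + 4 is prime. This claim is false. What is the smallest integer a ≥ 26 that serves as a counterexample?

a = 32

a = 26: 29 is prime.
a = 27: 29 is prime.
a = 28: 29 is prime.
a = 29: 29 is prime.
a = 30: 31 is prime.
a = 31: 31 is prime.
a = 32: 32 = 2 × 16; 33 = 3 × 11; 34 = 2 × 17; 35 = 5 × 7; 36 = 2 × 18 — all composite.
So a = 32 is the smallest counterexample.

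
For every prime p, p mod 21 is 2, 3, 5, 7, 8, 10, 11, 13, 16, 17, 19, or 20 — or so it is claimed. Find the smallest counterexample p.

p = 43

We need the least prime p for which the claim fails.
For p = 2, 3, 5, 7, …, 31, 37, 41 the conclusion holds.
p = 43: 43 mod 21 = 1 — not in {2, 3, 5, 7, 8, 10, 11, 13, 16, 17, 19, 20}.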